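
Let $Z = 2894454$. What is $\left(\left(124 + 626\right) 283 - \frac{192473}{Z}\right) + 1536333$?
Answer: $\frac{5061192866209}{2894454} \approx 1.7486 \cdot 10^{6}$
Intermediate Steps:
$\left(\left(124 + 626\right) 283 - \frac{192473}{Z}\right) + 1536333 = \left(\left(124 + 626\right) 283 - \frac{192473}{2894454}\right) + 1536333 = \left(750 \cdot 283 - \frac{192473}{2894454}\right) + 1536333 = \left(212250 - \frac{192473}{2894454}\right) + 1536333 = \frac{614347669027}{2894454} + 1536333 = \frac{5061192866209}{2894454}$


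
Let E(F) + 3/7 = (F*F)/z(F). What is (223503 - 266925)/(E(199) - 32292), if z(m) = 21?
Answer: 65133/45610 ≈ 1.4280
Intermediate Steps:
E(F) = -3/7 + F²/21 (E(F) = -3/7 + (F*F)/21 = -3/7 + F²*(1/21) = -3/7 + F²/21)
(223503 - 266925)/(E(199) - 32292) = (223503 - 266925)/((-3/7 + (1/21)*199²) - 32292) = -43422/((-3/7 + (1/21)*39601) - 32292) = -43422/((-3/7 + 39601/21) - 32292) = -43422/(5656/3 - 32292) = -43422/(-91220/3) = -43422*(-3/91220) = 65133/45610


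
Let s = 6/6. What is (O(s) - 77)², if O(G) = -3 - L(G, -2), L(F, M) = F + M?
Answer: 6241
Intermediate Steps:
s = 1 (s = 6*(⅙) = 1)
O(G) = -1 - G (O(G) = -3 - (G - 2) = -3 - (-2 + G) = -3 + (2 - G) = -1 - G)
(O(s) - 77)² = ((-1 - 1*1) - 77)² = ((-1 - 1) - 77)² = (-2 - 77)² = (-79)² = 6241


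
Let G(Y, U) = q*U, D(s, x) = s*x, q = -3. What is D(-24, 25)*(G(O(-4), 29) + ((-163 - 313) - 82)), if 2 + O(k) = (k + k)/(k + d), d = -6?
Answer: 387000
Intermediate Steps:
O(k) = -2 + 2*k/(-6 + k) (O(k) = -2 + (k + k)/(k - 6) = -2 + (2*k)/(-6 + k) = -2 + 2*k/(-6 + k))
G(Y, U) = -3*U
D(-24, 25)*(G(O(-4), 29) + ((-163 - 313) - 82)) = (-24*25)*(-3*29 + ((-163 - 313) - 82)) = -600*(-87 + (-476 - 82)) = -600*(-87 - 558) = -600*(-645) = 387000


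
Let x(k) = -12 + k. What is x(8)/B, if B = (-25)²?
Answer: -4/625 ≈ -0.0064000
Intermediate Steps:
B = 625
x(8)/B = (-12 + 8)/625 = -4*1/625 = -4/625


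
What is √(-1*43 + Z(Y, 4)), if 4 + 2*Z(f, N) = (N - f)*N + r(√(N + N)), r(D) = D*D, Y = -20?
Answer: √7 ≈ 2.6458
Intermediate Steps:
r(D) = D²
Z(f, N) = -2 + N + N*(N - f)/2 (Z(f, N) = -2 + ((N - f)*N + (√(N + N))²)/2 = -2 + (N*(N - f) + (√(2*N))²)/2 = -2 + (N*(N - f) + (√2*√N)²)/2 = -2 + (N*(N - f) + 2*N)/2 = -2 + (2*N + N*(N - f))/2 = -2 + (N + N*(N - f)/2) = -2 + N + N*(N - f)/2)
√(-1*43 + Z(Y, 4)) = √(-1*43 + (-2 + 4 + (½)*4² - ½*4*(-20))) = √(-43 + (-2 + 4 + (½)*16 + 40)) = √(-43 + (-2 + 4 + 8 + 40)) = √(-43 + 50) = √7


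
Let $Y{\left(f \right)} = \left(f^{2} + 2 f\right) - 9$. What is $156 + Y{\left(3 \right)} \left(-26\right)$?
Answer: $0$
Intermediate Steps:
$Y{\left(f \right)} = -9 + f^{2} + 2 f$
$156 + Y{\left(3 \right)} \left(-26\right) = 156 + \left(-9 + 3^{2} + 2 \cdot 3\right) \left(-26\right) = 156 + \left(-9 + 9 + 6\right) \left(-26\right) = 156 + 6 \left(-26\right) = 156 - 156 = 0$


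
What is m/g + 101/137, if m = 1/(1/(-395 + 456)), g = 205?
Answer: 29062/28085 ≈ 1.0348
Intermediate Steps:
m = 61 (m = 1/(1/61) = 61)
m/g + 101/137 = 61/205 + 101/137 = 29062/28085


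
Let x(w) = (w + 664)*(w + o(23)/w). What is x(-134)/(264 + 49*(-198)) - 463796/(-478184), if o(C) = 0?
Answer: 4792241791/564137574 ≈ 8.4948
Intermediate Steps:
x(w) = w*(664 + w) (x(w) = (w + 664)*(w + 0/w) = (664 + w)*(w + 0) = (664 + w)*w = w*(664 + w))
x(-134)/(264 + 49*(-198)) - 463796/(-478184) = (-134*(664 - 134))/(264 + 49*(-198)) - 463796/(-478184) = (-134*530)/(264 - 9702) - 463796*(-1/478184) = -71020/(-9438) + 115949/119546 = -71020*(-1/9438) + 115949/119546 = 35510/4719 + 115949/119546 = 4792241791/564137574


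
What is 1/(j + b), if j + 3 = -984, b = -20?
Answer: -1/1007 ≈ -0.00099305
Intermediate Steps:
j = -987 (j = -3 - 984 = -987)
1/(j + b) = 1/(-987 - 20) = 1/(-1007) = -1/1007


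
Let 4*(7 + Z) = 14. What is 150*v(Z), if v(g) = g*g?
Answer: 3675/2 ≈ 1837.5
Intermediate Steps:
Z = -7/2 (Z = -7 + (¼)*14 = -7 + 7/2 = -7/2 ≈ -3.5000)
v(g) = g²
150*v(Z) = 150*(-7/2)² = 150*(49/4) = 3675/2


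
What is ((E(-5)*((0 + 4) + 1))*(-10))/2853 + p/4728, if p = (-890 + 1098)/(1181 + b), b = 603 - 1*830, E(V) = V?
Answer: 7834871/89364519 ≈ 0.087673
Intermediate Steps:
b = -227 (b = 603 - 830 = -227)
p = 104/477 (p = (-890 + 1098)/(1181 - 227) = 208/954 = 208*(1/954) = 104/477 ≈ 0.21803)
((E(-5)*((0 + 4) + 1))*(-10))/2853 + p/4728 = (-5*((0 + 4) + 1)*(-10))/2853 + (104/477)/4728 = (-5*(4 + 1)*(-10))*(1/2853) + (104/477)*(1/4728) = (-5*5*(-10))*(1/2853) + 13/281907 = -25*(-10)*(1/2853) + 13/281907 = 250*(1/2853) + 13/281907 = 250/2853 + 13/281907 = 7834871/89364519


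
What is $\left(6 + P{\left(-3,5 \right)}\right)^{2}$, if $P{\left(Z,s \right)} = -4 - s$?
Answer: $9$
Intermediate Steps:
$\left(6 + P{\left(-3,5 \right)}\right)^{2} = \left(6 - 9\right)^{2} = \left(-3\right)^{2} = 9$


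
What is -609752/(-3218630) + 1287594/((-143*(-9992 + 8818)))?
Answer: 96514887761/12280682765 ≈ 7.8591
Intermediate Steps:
-609752/(-3218630) + 1287594/((-143*(-9992 + 8818))) = -609752*(-1/3218630) + 1287594/((-143*(-1174))) = 304876/1609315 + 1287594/167882 = 304876/1609315 + 1287594*(1/167882) = 304876/1609315 + 58527/7631 = 96514887761/12280682765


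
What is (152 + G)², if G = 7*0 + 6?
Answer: 24964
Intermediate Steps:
G = 6 (G = 0 + 6 = 6)
(152 + G)² = (152 + 6)² = 158² = 24964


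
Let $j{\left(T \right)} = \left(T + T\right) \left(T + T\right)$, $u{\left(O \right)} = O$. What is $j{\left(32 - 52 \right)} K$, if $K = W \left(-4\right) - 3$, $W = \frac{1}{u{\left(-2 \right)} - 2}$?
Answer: $-3200$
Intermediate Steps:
$W = - \frac{1}{4}$ ($W = \frac{1}{-2 - 2} = \frac{1}{-4} = - \frac{1}{4} \approx -0.25$)
$j{\left(T \right)} = 4 T^{2}$ ($j{\left(T \right)} = 2 T 2 T = 4 T^{2}$)
$K = -2$ ($K = \left(- \frac{1}{4}\right) \left(-4\right) - 3 = 1 - 3 = -2$)
$j{\left(32 - 52 \right)} K = 4 \left(32 - 52\right)^{2} \left(-2\right) = 4 \left(-20\right)^{2} \left(-2\right) = 4 \cdot 400 \left(-2\right) = 1600 \left(-2\right) = -3200$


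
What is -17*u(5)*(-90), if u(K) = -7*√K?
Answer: -10710*√5 ≈ -23948.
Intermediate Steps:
-17*u(5)*(-90) = -(-119)*√5*(-90) = (119*√5)*(-90) = -10710*√5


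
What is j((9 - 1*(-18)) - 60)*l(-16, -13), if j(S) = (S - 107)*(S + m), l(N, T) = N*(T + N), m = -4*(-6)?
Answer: 584640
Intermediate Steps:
m = 24
l(N, T) = N*(N + T)
j(S) = (-107 + S)*(24 + S) (j(S) = (S - 107)*(S + 24) = (-107 + S)*(24 + S))
j((9 - 1*(-18)) - 60)*l(-16, -13) = (-2568 + ((9 - 1*(-18)) - 60)² - 83*((9 - 1*(-18)) - 60))*(-16*(-16 - 13)) = (-2568 + ((9 + 18) - 60)² - 83*((9 + 18) - 60))*(-16*(-29)) = (-2568 + (27 - 60)² - 83*(27 - 60))*464 = (-2568 + (-33)² - 83*(-33))*464 = (-2568 + 1089 + 2739)*464 = 1260*464 = 584640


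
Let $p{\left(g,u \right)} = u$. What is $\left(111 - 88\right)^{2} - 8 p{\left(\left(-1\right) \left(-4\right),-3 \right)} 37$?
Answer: $1417$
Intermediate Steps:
$\left(111 - 88\right)^{2} - 8 p{\left(\left(-1\right) \left(-4\right),-3 \right)} 37 = \left(111 - 88\right)^{2} - 8 \left(-3\right) 37 = 23^{2} - \left(-24\right) 37 = 529 - -888 = 529 + 888 = 1417$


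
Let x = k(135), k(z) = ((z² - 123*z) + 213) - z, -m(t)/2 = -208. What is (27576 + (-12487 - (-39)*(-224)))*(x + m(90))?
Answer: 13430242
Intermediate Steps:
m(t) = 416 (m(t) = -2*(-208) = 416)
k(z) = 213 + z² - 124*z (k(z) = (213 + z² - 123*z) - z = 213 + z² - 124*z)
x = 1698 (x = 213 + 135² - 124*135 = 213 + 18225 - 16740 = 1698)
(27576 + (-12487 - (-39)*(-224)))*(x + m(90)) = (27576 + (-12487 - (-39)*(-224)))*(1698 + 416) = (27576 + (-12487 - 1*8736))*2114 = (27576 + (-12487 - 8736))*2114 = (27576 - 21223)*2114 = 6353*2114 = 13430242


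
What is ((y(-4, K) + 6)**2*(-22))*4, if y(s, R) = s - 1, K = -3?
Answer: -88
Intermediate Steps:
y(s, R) = -1 + s
((y(-4, K) + 6)**2*(-22))*4 = (((-1 - 4) + 6)**2*(-22))*4 = ((-5 + 6)**2*(-22))*4 = (1**2*(-22))*4 = (1*(-22))*4 = -22*4 = -88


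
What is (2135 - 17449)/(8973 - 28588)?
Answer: 15314/19615 ≈ 0.78073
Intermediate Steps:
(2135 - 17449)/(8973 - 28588) = -15314/(-19615) = -15314*(-1/19615) = 15314/19615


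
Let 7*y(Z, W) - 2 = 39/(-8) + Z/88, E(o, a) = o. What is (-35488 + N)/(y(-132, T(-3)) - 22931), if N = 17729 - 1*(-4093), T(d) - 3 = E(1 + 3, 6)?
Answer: 109328/183453 ≈ 0.59595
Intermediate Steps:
T(d) = 7 (T(d) = 3 + (1 + 3) = 3 + 4 = 7)
y(Z, W) = -23/56 + Z/616 (y(Z, W) = 2/7 + (39/(-8) + Z/88)/7 = 2/7 + (39*(-⅛) + Z*(1/88))/7 = 2/7 + (-39/8 + Z/88)/7 = 2/7 + (-39/56 + Z/616) = -23/56 + Z/616)
N = 21822 (N = 17729 + 4093 = 21822)
(-35488 + N)/(y(-132, T(-3)) - 22931) = (-35488 + 21822)/((-23/56 + (1/616)*(-132)) - 22931) = -13666/((-23/56 - 3/14) - 22931) = -13666/(-5/8 - 22931) = -13666/(-183453/8) = -13666*(-8/183453) = 109328/183453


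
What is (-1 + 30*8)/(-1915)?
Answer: -239/1915 ≈ -0.12480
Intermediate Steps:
(-1 + 30*8)/(-1915) = (-1 + 240)*(-1/1915) = 239*(-1/1915) = -239/1915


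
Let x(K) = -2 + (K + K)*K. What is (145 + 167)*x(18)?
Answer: 201552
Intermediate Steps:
x(K) = -2 + 2*K² (x(K) = -2 + (2*K)*K = -2 + 2*K²)
(145 + 167)*x(18) = (145 + 167)*(-2 + 2*18²) = 312*(-2 + 2*324) = 312*(-2 + 648) = 312*646 = 201552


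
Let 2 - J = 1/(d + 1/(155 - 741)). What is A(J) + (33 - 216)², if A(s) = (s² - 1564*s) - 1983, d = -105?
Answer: 107399818505538/3786063961 ≈ 28367.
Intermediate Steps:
J = 123648/61531 (J = 2 - 1/(-105 + 1/(155 - 741)) = 2 - 1/(-105 + 1/(-586)) = 2 - 1/(-105 - 1/586) = 2 - 1/(-61531/586) = 2 - 1*(-586/61531) = 2 + 586/61531 = 123648/61531 ≈ 2.0095)
A(s) = -1983 + s² - 1564*s
A(J) + (33 - 216)² = (-1983 + (123648/61531)² - 1564*123648/61531) + (33 - 216)² = (-1983 + 15288827904/3786063961 - 193385472/61531) + (-183)² = -19391677484391/3786063961 + 33489 = 107399818505538/3786063961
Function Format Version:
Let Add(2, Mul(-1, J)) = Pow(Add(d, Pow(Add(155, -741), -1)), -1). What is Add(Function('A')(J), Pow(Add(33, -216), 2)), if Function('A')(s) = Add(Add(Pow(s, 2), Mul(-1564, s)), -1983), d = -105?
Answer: Rational(107399818505538, 3786063961) ≈ 28367.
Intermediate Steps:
J = Rational(123648, 61531) (J = Add(2, Mul(-1, Pow(Add(-105, Pow(Add(155, -741), -1)), -1))) = Add(2, Mul(-1, Pow(Add(-105, Pow(-586, -1)), -1))) = Add(2, Mul(-1, Pow(Add(-105, Rational(-1, 586)), -1))) = Add(2, Mul(-1, Pow(Rational(-61531, 586), -1))) = Add(2, Mul(-1, Rational(-586, 61531))) = Add(2, Rational(586, 61531)) = Rational(123648, 61531) ≈ 2.0095)
Function('A')(s) = Add(-1983, Pow(s, 2), Mul(-1564, s))
Add(Function('A')(J), Pow(Add(33, -216), 2)) = Add(Add(-1983, Pow(Rational(123648, 61531), 2), Mul(-1564, Rational(123648, 61531))), Pow(Add(33, -216), 2)) = Add(Add(-1983, Rational(15288827904, 3786063961), Rational(-193385472, 61531)), Pow(-183, 2)) = Add(Rational(-19391677484391, 3786063961), 33489) = Rational(107399818505538, 3786063961)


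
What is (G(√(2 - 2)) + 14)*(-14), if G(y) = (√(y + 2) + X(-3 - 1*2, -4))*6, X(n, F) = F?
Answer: 140 - 84*√2 ≈ 21.206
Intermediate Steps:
G(y) = -24 + 6*√(2 + y) (G(y) = (√(y + 2) - 4)*6 = (√(2 + y) - 4)*6 = (-4 + √(2 + y))*6 = -24 + 6*√(2 + y))
(G(√(2 - 2)) + 14)*(-14) = ((-24 + 6*√(2 + √(2 - 2))) + 14)*(-14) = ((-24 + 6*√(2 + √0)) + 14)*(-14) = ((-24 + 6*√(2 + 0)) + 14)*(-14) = ((-24 + 6*√2) + 14)*(-14) = (-10 + 6*√2)*(-14) = 140 - 84*√2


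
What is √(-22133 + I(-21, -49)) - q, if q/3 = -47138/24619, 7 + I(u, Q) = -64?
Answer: 20202/3517 + 2*I*√5551 ≈ 5.7441 + 149.01*I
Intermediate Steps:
I(u, Q) = -71 (I(u, Q) = -7 - 64 = -71)
q = -20202/3517 (q = 3*(-47138/24619) = 3*(-47138*1/24619) = 3*(-6734/3517) = -20202/3517 ≈ -5.7441)
√(-22133 + I(-21, -49)) - q = √(-22133 - 71) - 1*(-20202/3517) = √(-22204) + 20202/3517 = 2*I*√5551 + 20202/3517 = 20202/3517 + 2*I*√5551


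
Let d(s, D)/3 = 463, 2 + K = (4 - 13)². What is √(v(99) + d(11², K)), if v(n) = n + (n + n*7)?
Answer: 2*√570 ≈ 47.749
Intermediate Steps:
K = 79 (K = -2 + (4 - 13)² = -2 + (-9)² = -2 + 81 = 79)
d(s, D) = 1389 (d(s, D) = 3*463 = 1389)
v(n) = 9*n (v(n) = n + (n + 7*n) = n + 8*n = 9*n)
√(v(99) + d(11², K)) = √(9*99 + 1389) = √(891 + 1389) = √2280 = 2*√570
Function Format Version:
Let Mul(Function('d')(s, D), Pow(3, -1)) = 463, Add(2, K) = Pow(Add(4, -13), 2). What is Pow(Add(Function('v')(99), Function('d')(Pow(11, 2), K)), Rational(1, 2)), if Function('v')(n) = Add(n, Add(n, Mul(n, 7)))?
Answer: Mul(2, Pow(570, Rational(1, 2))) ≈ 47.749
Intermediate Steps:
K = 79 (K = Add(-2, Pow(Add(4, -13), 2)) = Add(-2, Pow(-9, 2)) = Add(-2, 81) = 79)
Function('d')(s, D) = 1389 (Function('d')(s, D) = Mul(3, 463) = 1389)
Function('v')(n) = Mul(9, n) (Function('v')(n) = Add(n, Add(n, Mul(7, n))) = Add(n, Mul(8, n)) = Mul(9, n))
Pow(Add(Function('v')(99), Function('d')(Pow(11, 2), K)), Rational(1, 2)) = Pow(Add(Mul(9, 99), 1389), Rational(1, 2)) = Pow(Add(891, 1389), Rational(1, 2)) = Pow(2280, Rational(1, 2)) = Mul(2, Pow(570, Rational(1, 2)))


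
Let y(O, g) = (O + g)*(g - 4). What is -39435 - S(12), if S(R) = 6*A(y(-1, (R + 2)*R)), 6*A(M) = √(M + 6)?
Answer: -39435 - √27394 ≈ -39601.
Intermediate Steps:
y(O, g) = (-4 + g)*(O + g) (y(O, g) = (O + g)*(-4 + g) = (-4 + g)*(O + g))
A(M) = √(6 + M)/6 (A(M) = √(M + 6)/6 = √(6 + M)/6)
S(R) = √(10 + R²*(2 + R)² - 5*R*(2 + R)) (S(R) = 6*(√(6 + (((R + 2)*R)² - 4*(-1) - 4*(R + 2)*R - (R + 2)*R))/6) = 6*(√(6 + (((2 + R)*R)² + 4 - 4*(2 + R)*R - (2 + R)*R))/6) = 6*(√(6 + ((R*(2 + R))² + 4 - 4*R*(2 + R) - R*(2 + R)))/6) = 6*(√(6 + (R²*(2 + R)² + 4 - 4*R*(2 + R) - R*(2 + R)))/6) = 6*(√(6 + (4 + R²*(2 + R)² - 5*R*(2 + R)))/6) = 6*(√(10 + R²*(2 + R)² - 5*R*(2 + R))/6) = √(10 + R²*(2 + R)² - 5*R*(2 + R)))
-39435 - S(12) = -39435 - √(10 + 12²*(2 + 12)² - 5*12*(2 + 12)) = -39435 - √(10 + 144*14² - 5*12*14) = -39435 - √(10 + 144*196 - 840) = -39435 - √(10 + 28224 - 840) = -39435 - √27394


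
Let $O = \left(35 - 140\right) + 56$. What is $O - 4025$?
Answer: $-4074$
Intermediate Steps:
$O = -49$ ($O = -105 + 56 = -49$)
$O - 4025 = -49 - 4025 = -4074$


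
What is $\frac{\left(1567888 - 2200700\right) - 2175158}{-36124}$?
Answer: $\frac{127635}{1642} \approx 77.731$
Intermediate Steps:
$\frac{\left(1567888 - 2200700\right) - 2175158}{-36124} = \left(\left(1567888 - 2200700\right) - 2175158\right) \left(- \frac{1}{36124}\right) = \left(-632812 - 2175158\right) \left(- \frac{1}{36124}\right) = \left(-2807970\right) \left(- \frac{1}{36124}\right) = \frac{127635}{1642}$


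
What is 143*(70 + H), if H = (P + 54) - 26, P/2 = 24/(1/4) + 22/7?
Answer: 296582/7 ≈ 42369.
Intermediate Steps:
P = 1388/7 (P = 2*(24/(1/4) + 22/7) = 2*(24/(¼) + 22*(⅐)) = 2*(24*4 + 22/7) = 2*(96 + 22/7) = 2*(694/7) = 1388/7 ≈ 198.29)
H = 1584/7 (H = (1388/7 + 54) - 26 = 1766/7 - 26 = 1584/7 ≈ 226.29)
143*(70 + H) = 143*(70 + 1584/7) = 143*(2074/7) = 296582/7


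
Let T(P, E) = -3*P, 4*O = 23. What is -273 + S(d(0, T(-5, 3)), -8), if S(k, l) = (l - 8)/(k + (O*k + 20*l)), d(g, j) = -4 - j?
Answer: -314705/1153 ≈ -272.94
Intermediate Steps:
O = 23/4 (O = (¼)*23 = 23/4 ≈ 5.7500)
S(k, l) = (-8 + l)/(20*l + 27*k/4) (S(k, l) = (l - 8)/(k + (23*k/4 + 20*l)) = (-8 + l)/(k + (20*l + 23*k/4)) = (-8 + l)/(20*l + 27*k/4))
-273 + S(d(0, T(-5, 3)), -8) = -273 + 4*(-8 - 8)/(27*(-4 - (-3)*(-5)) + 80*(-8)) = -273 + 4*(-16)/(27*(-4 - 1*15) - 640) = -273 + 4*(-16)/(27*(-4 - 15) - 640) = -273 + 4*(-16)/(27*(-19) - 640) = -273 + 4*(-16)/(-513 - 640) = -273 + 4*(-16)/(-1153) = -273 + 4*(-1/1153)*(-16) = -273 + 64/1153 = -314705/1153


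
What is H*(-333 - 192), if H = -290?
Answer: 152250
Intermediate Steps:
H*(-333 - 192) = -290*(-333 - 192) = -290*(-525) = 152250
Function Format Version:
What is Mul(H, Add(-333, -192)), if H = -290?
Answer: 152250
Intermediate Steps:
Mul(H, Add(-333, -192)) = Mul(-290, Add(-333, -192)) = Mul(-290, -525) = 152250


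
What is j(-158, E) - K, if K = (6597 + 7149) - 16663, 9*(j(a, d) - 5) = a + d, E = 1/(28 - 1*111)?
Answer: 2169619/747 ≈ 2904.4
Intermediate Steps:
E = -1/83 (E = 1/(28 - 111) = 1/(-83) = -1/83 ≈ -0.012048)
j(a, d) = 5 + a/9 + d/9 (j(a, d) = 5 + (a + d)/9 = 5 + (a/9 + d/9) = 5 + a/9 + d/9)
K = -2917 (K = 13746 - 16663 = -2917)
j(-158, E) - K = (5 + (1/9)*(-158) + (1/9)*(-1/83)) - 1*(-2917) = (5 - 158/9 - 1/747) + 2917 = -9380/747 + 2917 = 2169619/747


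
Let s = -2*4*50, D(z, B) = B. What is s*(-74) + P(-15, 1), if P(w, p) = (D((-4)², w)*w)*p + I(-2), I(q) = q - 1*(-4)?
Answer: 29827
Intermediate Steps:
I(q) = 4 + q (I(q) = q + 4 = 4 + q)
P(w, p) = 2 + p*w² (P(w, p) = (w*w)*p + (4 - 2) = w²*p + 2 = p*w² + 2 = 2 + p*w²)
s = -400 (s = -8*50 = -400)
s*(-74) + P(-15, 1) = -400*(-74) + (2 + 1*(-15)²) = 29600 + (2 + 1*225) = 29600 + (2 + 225) = 29600 + 227 = 29827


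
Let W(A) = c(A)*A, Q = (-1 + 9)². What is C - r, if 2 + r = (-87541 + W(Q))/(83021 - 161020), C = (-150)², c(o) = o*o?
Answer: 1755308101/77999 ≈ 22504.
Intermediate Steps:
c(o) = o²
Q = 64 (Q = 8² = 64)
W(A) = A³ (W(A) = A²*A = A³)
C = 22500
r = -330601/77999 (r = -2 + (-87541 + 64³)/(83021 - 161020) = -2 + (-87541 + 262144)/(-77999) = -2 + 174603*(-1/77999) = -2 - 174603/77999 = -330601/77999 ≈ -4.2385)
C - r = 22500 - 1*(-330601/77999) = 22500 + 330601/77999 = 1755308101/77999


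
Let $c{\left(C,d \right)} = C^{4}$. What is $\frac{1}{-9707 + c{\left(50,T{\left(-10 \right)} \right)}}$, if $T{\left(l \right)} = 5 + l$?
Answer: $\frac{1}{6240293} \approx 1.6025 \cdot 10^{-7}$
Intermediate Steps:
$\frac{1}{-9707 + c{\left(50,T{\left(-10 \right)} \right)}} = \frac{1}{-9707 + 50^{4}} = \frac{1}{-9707 + 6250000} = \frac{1}{6240293}$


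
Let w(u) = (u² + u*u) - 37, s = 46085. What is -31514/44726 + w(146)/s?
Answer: 45278128/206119771 ≈ 0.21967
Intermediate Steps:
w(u) = -37 + 2*u² (w(u) = (u² + u²) - 37 = 2*u² - 37 = -37 + 2*u²)
-31514/44726 + w(146)/s = -31514/44726 + (-37 + 2*146²)/46085 = -31514*1/44726 + (-37 + 2*21316)*(1/46085) = -15757/22363 + (-37 + 42632)*(1/46085) = -15757/22363 + 42595*(1/46085) = -15757/22363 + 8519/9217 = 45278128/206119771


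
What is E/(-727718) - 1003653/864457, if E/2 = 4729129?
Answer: -50037267920/3534162467 ≈ -14.158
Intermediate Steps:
E = 9458258 (E = 2*4729129 = 9458258)
E/(-727718) - 1003653/864457 = 9458258/(-727718) - 1003653/864457 = 9458258*(-1/727718) - 1003653*1/864457 = -4729129/363859 - 11277/9713 = -50037267920/3534162467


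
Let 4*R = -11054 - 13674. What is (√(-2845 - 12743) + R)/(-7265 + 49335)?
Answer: -3091/21035 + 3*I*√433/21035 ≈ -0.14695 + 0.0029677*I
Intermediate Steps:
R = -6182 (R = (-11054 - 13674)/4 = (¼)*(-24728) = -6182)
(√(-2845 - 12743) + R)/(-7265 + 49335) = (√(-2845 - 12743) - 6182)/(-7265 + 49335) = (√(-15588) - 6182)/42070 = (6*I*√433 - 6182)*(1/42070) = (-6182 + 6*I*√433)*(1/42070) = -3091/21035 + 3*I*√433/21035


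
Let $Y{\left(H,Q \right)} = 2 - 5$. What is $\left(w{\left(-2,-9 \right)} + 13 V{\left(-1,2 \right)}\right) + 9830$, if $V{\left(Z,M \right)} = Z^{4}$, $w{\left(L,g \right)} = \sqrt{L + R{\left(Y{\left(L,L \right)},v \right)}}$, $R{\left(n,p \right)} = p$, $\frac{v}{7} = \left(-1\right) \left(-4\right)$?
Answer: $9843 + \sqrt{26} \approx 9848.1$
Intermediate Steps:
$Y{\left(H,Q \right)} = -3$
$v = 28$ ($v = 7 \left(\left(-1\right) \left(-4\right)\right) = 7 \cdot 4 = 28$)
$w{\left(L,g \right)} = \sqrt{28 + L}$ ($w{\left(L,g \right)} = \sqrt{L + 28} = \sqrt{28 + L}$)
$\left(w{\left(-2,-9 \right)} + 13 V{\left(-1,2 \right)}\right) + 9830 = \left(\sqrt{28 - 2} + 13 \left(-1\right)^{4}\right) + 9830 = \left(\sqrt{26} + 13 \cdot 1\right) + 9830 = \left(\sqrt{26} + 13\right) + 9830 = \left(13 + \sqrt{26}\right) + 9830 = 9843 + \sqrt{26}$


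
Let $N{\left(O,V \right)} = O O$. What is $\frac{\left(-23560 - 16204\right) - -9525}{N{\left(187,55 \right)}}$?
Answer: $- \frac{2749}{3179} \approx -0.86474$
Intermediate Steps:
$N{\left(O,V \right)} = O^{2}$
$\frac{\left(-23560 - 16204\right) - -9525}{N{\left(187,55 \right)}} = \frac{\left(-23560 - 16204\right) - -9525}{187^{2}} = \frac{-39764 + 9525}{34969} = \left(-30239\right) \frac{1}{34969} = - \frac{2749}{3179}$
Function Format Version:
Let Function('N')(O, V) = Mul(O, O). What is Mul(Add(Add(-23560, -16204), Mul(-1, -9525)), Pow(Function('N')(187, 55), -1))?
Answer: Rational(-2749, 3179) ≈ -0.86474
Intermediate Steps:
Function('N')(O, V) = Pow(O, 2)
Mul(Add(Add(-23560, -16204), Mul(-1, -9525)), Pow(Function('N')(187, 55), -1)) = Mul(Add(Add(-23560, -16204), Mul(-1, -9525)), Pow(Pow(187, 2), -1)) = Mul(Add(-39764, 9525), Pow(34969, -1)) = Mul(-30239, Rational(1, 34969)) = Rational(-2749, 3179)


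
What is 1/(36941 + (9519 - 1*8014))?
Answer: 1/38446 ≈ 2.6011e-5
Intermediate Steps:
1/(36941 + (9519 - 1*8014)) = 1/(36941 + (9519 - 8014)) = 1/(36941 + 1505) = 1/38446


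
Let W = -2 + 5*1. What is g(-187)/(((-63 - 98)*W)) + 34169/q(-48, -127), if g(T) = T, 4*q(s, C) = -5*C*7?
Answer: 9549389/306705 ≈ 31.135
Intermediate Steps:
q(s, C) = -35*C/4 (q(s, C) = (-5*C*7)/4 = (-35*C)/4 = -35*C/4)
W = 3 (W = -2 + 5 = 3)
g(-187)/(((-63 - 98)*W)) + 34169/q(-48, -127) = -187*1/(3*(-63 - 98)) + 34169/((-35/4*(-127))) = -187/((-161*3)) + 34169/(4445/4) = -187/(-483) + 34169*(4/4445) = -187*(-1/483) + 136676/4445 = 187/483 + 136676/4445 = 9549389/306705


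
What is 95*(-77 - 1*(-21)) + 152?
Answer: -5168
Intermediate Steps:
95*(-77 - 1*(-21)) + 152 = 95*(-77 + 21) + 152 = 95*(-56) + 152 = -5320 + 152 = -5168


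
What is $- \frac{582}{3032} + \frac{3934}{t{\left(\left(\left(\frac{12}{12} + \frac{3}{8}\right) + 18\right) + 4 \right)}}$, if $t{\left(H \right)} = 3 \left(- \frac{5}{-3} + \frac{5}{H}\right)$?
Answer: $\frac{1114950523}{1599380} \approx 697.11$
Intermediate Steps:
$t{\left(H \right)} = 5 + \frac{15}{H}$ ($t{\left(H \right)} = 3 \left(\left(-5\right) \left(- \frac{1}{3}\right) + \frac{5}{H}\right) = 3 \left(\frac{5}{3} + \frac{5}{H}\right) = 5 + \frac{15}{H}$)
$- \frac{582}{3032} + \frac{3934}{t{\left(\left(\left(\frac{12}{12} + \frac{3}{8}\right) + 18\right) + 4 \right)}} = - \frac{582}{3032} + \frac{3934}{5 + \frac{15}{\left(\left(\frac{12}{12} + \frac{3}{8}\right) + 18\right) + 4}} = \left(-582\right) \frac{1}{3032} + \frac{3934}{5 + \frac{15}{\left(\left(12 \cdot \frac{1}{12} + 3 \cdot \frac{1}{8}\right) + 18\right) + 4}} = - \frac{291}{1516} + \frac{3934}{5 + \frac{15}{\left(\left(1 + \frac{3}{8}\right) + 18\right) + 4}} = - \frac{291}{1516} + \frac{3934}{5 + \frac{15}{\left(\frac{11}{8} + 18\right) + 4}} = - \frac{291}{1516} + \frac{3934}{5 + \frac{15}{\frac{155}{8} + 4}} = - \frac{291}{1516} + \frac{3934}{5 + \frac{15}{\frac{187}{8}}} = - \frac{291}{1516} + \frac{3934}{5 + 15 \cdot \frac{8}{187}} = - \frac{291}{1516} + \frac{3934}{5 + \frac{120}{187}} = - \frac{291}{1516} + \frac{3934}{\frac{1055}{187}} = - \frac{291}{1516} + 3934 \cdot \frac{187}{1055} = - \frac{291}{1516} + \frac{735658}{1055} = \frac{1114950523}{1599380}$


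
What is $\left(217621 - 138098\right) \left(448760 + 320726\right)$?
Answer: $61191835178$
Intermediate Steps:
$\left(217621 - 138098\right) \left(448760 + 320726\right) = 79523 \cdot 769486 = 61191835178$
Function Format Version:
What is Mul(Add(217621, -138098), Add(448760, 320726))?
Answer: 61191835178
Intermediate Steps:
Mul(Add(217621, -138098), Add(448760, 320726)) = Mul(79523, 769486) = 61191835178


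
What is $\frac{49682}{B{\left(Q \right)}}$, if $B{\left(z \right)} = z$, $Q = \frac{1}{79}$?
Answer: $3924878$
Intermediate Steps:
$Q = \frac{1}{79} \approx 0.012658$
$\frac{49682}{B{\left(Q \right)}} = 49682 \frac{1}{\frac{1}{79}} = 49682 \cdot 79 = 3924878$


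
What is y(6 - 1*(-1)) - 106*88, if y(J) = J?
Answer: -9321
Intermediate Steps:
y(6 - 1*(-1)) - 106*88 = (6 - 1*(-1)) - 106*88 = (6 + 1) - 9328 = 7 - 9328 = -9321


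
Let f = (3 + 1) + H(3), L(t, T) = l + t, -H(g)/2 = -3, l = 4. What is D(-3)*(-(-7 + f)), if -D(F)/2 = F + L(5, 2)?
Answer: 36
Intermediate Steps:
H(g) = 6 (H(g) = -2*(-3) = 6)
L(t, T) = 4 + t
D(F) = -18 - 2*F (D(F) = -2*(F + (4 + 5)) = -2*(F + 9) = -2*(9 + F) = -18 - 2*F)
f = 10 (f = (3 + 1) + 6 = 4 + 6 = 10)
D(-3)*(-(-7 + f)) = (-18 - 2*(-3))*(-(-7 + 10)) = (-18 + 6)*(-1*3) = -12*(-3) = 36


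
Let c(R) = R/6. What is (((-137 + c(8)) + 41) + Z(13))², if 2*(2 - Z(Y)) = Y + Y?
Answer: 100489/9 ≈ 11165.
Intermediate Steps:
Z(Y) = 2 - Y (Z(Y) = 2 - (Y + Y)/2 = 2 - Y)
c(R) = R/6 (c(R) = R*(⅙) = R/6)
(((-137 + c(8)) + 41) + Z(13))² = (((-137 + (⅙)*8) + 41) + (2 - 1*13))² = (((-137 + 4/3) + 41) + (2 - 13))² = ((-407/3 + 41) - 11)² = (-284/3 - 11)² = (-317/3)² = 100489/9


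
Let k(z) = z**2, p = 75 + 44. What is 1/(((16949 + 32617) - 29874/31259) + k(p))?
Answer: 31259/1992012419 ≈ 1.5692e-5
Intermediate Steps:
p = 119
1/(((16949 + 32617) - 29874/31259) + k(p)) = 1/(((16949 + 32617) - 29874/31259) + 119**2) = 1/((49566 - 29874*1/31259) + 14161) = 1/((49566 - 29874/31259) + 14161) = 1/(1549353720/31259 + 14161) = 1/(1992012419/31259) = 31259/1992012419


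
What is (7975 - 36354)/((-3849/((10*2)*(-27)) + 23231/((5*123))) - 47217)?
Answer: 41887404/69626017 ≈ 0.60161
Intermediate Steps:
(7975 - 36354)/((-3849/((10*2)*(-27)) + 23231/((5*123))) - 47217) = -28379/((-3849/(20*(-27)) + 23231/615) - 47217) = -28379/((-3849/(-540) + 23231*(1/615)) - 47217) = -28379/((-3849*(-1/540) + 23231/615) - 47217) = -28379/((1283/180 + 23231/615) - 47217) = -28379/(66275/1476 - 47217) = -28379/(-69626017/1476) = -28379*(-1476/69626017) = 41887404/69626017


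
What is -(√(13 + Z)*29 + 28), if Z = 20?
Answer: -28 - 29*√33 ≈ -194.59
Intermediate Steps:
-(√(13 + Z)*29 + 28) = -(√(13 + 20)*29 + 28) = -(√33*29 + 28) = -(29*√33 + 28) = -(28 + 29*√33) = -28 - 29*√33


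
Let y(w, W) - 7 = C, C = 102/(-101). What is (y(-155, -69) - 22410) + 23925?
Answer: 153620/101 ≈ 1521.0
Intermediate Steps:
C = -102/101 (C = 102*(-1/101) = -102/101 ≈ -1.0099)
y(w, W) = 605/101 (y(w, W) = 7 - 102/101 = 605/101)
(y(-155, -69) - 22410) + 23925 = (605/101 - 22410) + 23925 = -2262805/101 + 23925 = 153620/101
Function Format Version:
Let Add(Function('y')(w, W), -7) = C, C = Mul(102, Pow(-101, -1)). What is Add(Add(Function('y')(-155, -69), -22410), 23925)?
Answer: Rational(153620, 101) ≈ 1521.0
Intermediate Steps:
C = Rational(-102, 101) (C = Mul(102, Rational(-1, 101)) = Rational(-102, 101) ≈ -1.0099)
Function('y')(w, W) = Rational(605, 101) (Function('y')(w, W) = Add(7, Rational(-102, 101)) = Rational(605, 101))
Add(Add(Function('y')(-155, -69), -22410), 23925) = Add(Add(Rational(605, 101), -22410), 23925) = Add(Rational(-2262805, 101), 23925) = Rational(153620, 101)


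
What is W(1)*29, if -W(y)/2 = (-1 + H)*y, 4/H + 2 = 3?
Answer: -174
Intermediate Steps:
H = 4 (H = 4/(-2 + 3) = 4/1 = 4*1 = 4)
W(y) = -6*y (W(y) = -2*(-1 + 4)*y = -6*y)
W(1)*29 = -6*1*29 = -6*29 = -174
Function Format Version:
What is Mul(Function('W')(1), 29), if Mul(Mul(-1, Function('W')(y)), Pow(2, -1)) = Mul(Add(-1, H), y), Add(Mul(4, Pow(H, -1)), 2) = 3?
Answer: -174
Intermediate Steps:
H = 4 (H = Mul(4, Pow(Add(-2, 3), -1)) = Mul(4, Pow(1, -1)) = Mul(4, 1) = 4)
Function('W')(y) = Mul(-6, y) (Function('W')(y) = Mul(-2, Mul(Add(-1, 4), y)) = Mul(-2, Mul(3, y)) = Mul(-6, y))
Mul(Function('W')(1), 29) = Mul(Mul(-6, 1), 29) = Mul(-6, 29) = -174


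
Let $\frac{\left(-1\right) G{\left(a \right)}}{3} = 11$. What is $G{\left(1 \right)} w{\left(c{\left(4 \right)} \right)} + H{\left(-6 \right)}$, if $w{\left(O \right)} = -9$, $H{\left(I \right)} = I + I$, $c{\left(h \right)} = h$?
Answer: $285$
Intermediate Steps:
$G{\left(a \right)} = -33$ ($G{\left(a \right)} = \left(-3\right) 11 = -33$)
$H{\left(I \right)} = 2 I$
$G{\left(1 \right)} w{\left(c{\left(4 \right)} \right)} + H{\left(-6 \right)} = \left(-33\right) \left(-9\right) + 2 \left(-6\right) = 297 - 12 = 285$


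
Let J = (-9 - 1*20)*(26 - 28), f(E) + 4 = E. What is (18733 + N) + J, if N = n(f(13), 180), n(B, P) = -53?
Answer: 18738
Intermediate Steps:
f(E) = -4 + E
N = -53
J = 58 (J = (-9 - 20)*(-2) = -29*(-2) = 58)
(18733 + N) + J = (18733 - 53) + 58 = 18680 + 58 = 18738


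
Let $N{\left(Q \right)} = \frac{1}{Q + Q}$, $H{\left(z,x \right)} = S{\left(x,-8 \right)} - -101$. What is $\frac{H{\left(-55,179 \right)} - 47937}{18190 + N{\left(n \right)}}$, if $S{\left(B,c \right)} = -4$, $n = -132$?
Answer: $- \frac{12629760}{4802159} \approx -2.63$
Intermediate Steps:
$H{\left(z,x \right)} = 97$ ($H{\left(z,x \right)} = -4 - -101 = -4 + 101 = 97$)
$N{\left(Q \right)} = \frac{1}{2 Q}$
$\frac{H{\left(-55,179 \right)} - 47937}{18190 + N{\left(n \right)}} = \frac{97 - 47937}{18190 + \frac{1}{2 \left(-132\right)}} = - \frac{47840}{18190 + \frac{1}{2} \left(- \frac{1}{132}\right)} = - \frac{47840}{18190 - \frac{1}{264}} = - \frac{47840}{\frac{4802159}{264}} = \left(-47840\right) \frac{264}{4802159} = - \frac{12629760}{4802159}$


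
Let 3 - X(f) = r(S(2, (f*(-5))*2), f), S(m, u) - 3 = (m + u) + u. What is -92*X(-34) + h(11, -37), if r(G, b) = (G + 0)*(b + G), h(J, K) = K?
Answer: 41025707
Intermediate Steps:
S(m, u) = 3 + m + 2*u (S(m, u) = 3 + ((m + u) + u) = 3 + (m + 2*u) = 3 + m + 2*u)
r(G, b) = G*(G + b)
X(f) = 3 - (5 - 20*f)*(5 - 19*f) (X(f) = 3 - (3 + 2 + 2*((f*(-5))*2))*((3 + 2 + 2*((f*(-5))*2)) + f) = 3 - (3 + 2 + 2*(-5*f*2))*((3 + 2 + 2*(-5*f*2)) + f) = 3 - (3 + 2 + 2*(-10*f))*((3 + 2 + 2*(-10*f)) + f) = 3 - (3 + 2 - 20*f)*((3 + 2 - 20*f) + f) = 3 - (5 - 20*f)*((5 - 20*f) + f) = 3 - (5 - 20*f)*(5 - 19*f))
-92*X(-34) + h(11, -37) = -92*(-22 - 380*(-34)² + 195*(-34)) - 37 = -92*(-22 - 380*1156 - 6630) - 37 = -92*(-22 - 439280 - 6630) - 37 = -92*(-445932) - 37 = 41025744 - 37 = 41025707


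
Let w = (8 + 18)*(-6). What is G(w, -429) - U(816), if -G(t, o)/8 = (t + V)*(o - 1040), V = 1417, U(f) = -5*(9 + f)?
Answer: 14823397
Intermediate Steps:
U(f) = -45 - 5*f
w = -156 (w = 26*(-6) = -156)
G(t, o) = -8*(-1040 + o)*(1417 + t) (G(t, o) = -8*(t + 1417)*(o - 1040) = -8*(1417 + t)*(-1040 + o) = -8*(-1040 + o)*(1417 + t))
G(w, -429) - U(816) = (11789440 - 11336*(-429) + 8320*(-156) - 8*(-429)*(-156)) - (-45 - 5*816) = (11789440 + 4863144 - 1297920 - 535392) - (-45 - 4080) = 14819272 - 1*(-4125) = 14819272 + 4125 = 14823397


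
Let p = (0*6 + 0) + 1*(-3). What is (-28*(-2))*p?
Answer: -168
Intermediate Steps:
p = -3 (p = (0 + 0) - 3 = 0 - 3 = -3)
(-28*(-2))*p = -28*(-2)*(-3) = 56*(-3) = -168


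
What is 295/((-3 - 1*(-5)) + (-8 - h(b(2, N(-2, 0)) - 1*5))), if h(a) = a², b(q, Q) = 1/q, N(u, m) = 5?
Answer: -236/21 ≈ -11.238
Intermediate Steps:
295/((-3 - 1*(-5)) + (-8 - h(b(2, N(-2, 0)) - 1*5))) = 295/((-3 - 1*(-5)) + (-8 - (1/2 - 1*5)²)) = 295/((-3 + 5) + (-8 - (½ - 5)²)) = 295/(2 + (-8 - (-9/2)²)) = 295/(2 + (-8 - 1*81/4)) = 295/(2 + (-8 - 81/4)) = 295/(2 - 113/4) = 295/(-105/4) = -4/105*295 = -236/21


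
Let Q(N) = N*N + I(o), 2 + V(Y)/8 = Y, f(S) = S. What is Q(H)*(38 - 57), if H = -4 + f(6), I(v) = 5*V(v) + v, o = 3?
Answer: -893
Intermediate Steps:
V(Y) = -16 + 8*Y
I(v) = -80 + 41*v (I(v) = 5*(-16 + 8*v) + v = (-80 + 40*v) + v = -80 + 41*v)
H = 2 (H = -4 + 6 = 2)
Q(N) = 43 + N² (Q(N) = N*N + (-80 + 41*3) = N² + (-80 + 123) = N² + 43 = 43 + N²)
Q(H)*(38 - 57) = (43 + 2²)*(38 - 57) = (43 + 4)*(-19) = 47*(-19) = -893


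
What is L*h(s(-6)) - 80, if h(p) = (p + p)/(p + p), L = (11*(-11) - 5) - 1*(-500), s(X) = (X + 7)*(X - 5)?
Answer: 294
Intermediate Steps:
s(X) = (-5 + X)*(7 + X) (s(X) = (7 + X)*(-5 + X) = (-5 + X)*(7 + X))
L = 374 (L = (-121 - 5) + 500 = -126 + 500 = 374)
h(p) = 1 (h(p) = (2*p)/((2*p)) = (2*p)*(1/(2*p)) = 1)
L*h(s(-6)) - 80 = 374*1 - 80 = 374 - 80 = 294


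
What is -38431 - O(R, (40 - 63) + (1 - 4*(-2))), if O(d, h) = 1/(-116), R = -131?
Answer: -4457995/116 ≈ -38431.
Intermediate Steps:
O(d, h) = -1/116
-38431 - O(R, (40 - 63) + (1 - 4*(-2))) = -38431 - 1*(-1/116) = -38431 + 1/116 = -4457995/116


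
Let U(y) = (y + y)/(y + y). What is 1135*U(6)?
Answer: 1135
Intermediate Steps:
U(y) = 1 (U(y) = (2*y)/((2*y)) = (2*y)*(1/(2*y)) = 1)
1135*U(6) = 1135*1 = 1135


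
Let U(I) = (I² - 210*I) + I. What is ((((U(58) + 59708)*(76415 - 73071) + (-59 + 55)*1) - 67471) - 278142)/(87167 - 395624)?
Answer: -56677061/102819 ≈ -551.23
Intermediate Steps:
U(I) = I² - 209*I
((((U(58) + 59708)*(76415 - 73071) + (-59 + 55)*1) - 67471) - 278142)/(87167 - 395624) = ((((58*(-209 + 58) + 59708)*(76415 - 73071) + (-59 + 55)*1) - 67471) - 278142)/(87167 - 395624) = ((((58*(-151) + 59708)*3344 - 4*1) - 67471) - 278142)/(-308457) = ((((-8758 + 59708)*3344 - 4) - 67471) - 278142)*(-1/308457) = (((50950*3344 - 4) - 67471) - 278142)*(-1/308457) = (((170376800 - 4) - 67471) - 278142)*(-1/308457) = ((170376796 - 67471) - 278142)*(-1/308457) = (170309325 - 278142)*(-1/308457) = 170031183*(-1/308457) = -56677061/102819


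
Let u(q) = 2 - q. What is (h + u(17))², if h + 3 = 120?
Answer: 10404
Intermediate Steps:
h = 117 (h = -3 + 120 = 117)
(h + u(17))² = (117 + (2 - 1*17))² = (117 + (2 - 17))² = (117 - 15)² = 102² = 10404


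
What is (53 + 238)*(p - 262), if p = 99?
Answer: -47433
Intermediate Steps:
(53 + 238)*(p - 262) = (53 + 238)*(99 - 262) = 291*(-163) = -47433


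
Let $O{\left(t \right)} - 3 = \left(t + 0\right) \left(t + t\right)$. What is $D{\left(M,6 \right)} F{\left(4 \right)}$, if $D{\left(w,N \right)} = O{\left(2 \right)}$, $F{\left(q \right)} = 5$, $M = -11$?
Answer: $55$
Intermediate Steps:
$O{\left(t \right)} = 3 + 2 t^{2}$ ($O{\left(t \right)} = 3 + \left(t + 0\right) \left(t + t\right) = 3 + t 2 t = 3 + 2 t^{2}$)
$D{\left(w,N \right)} = 11$ ($D{\left(w,N \right)} = 3 + 2 \cdot 2^{2} = 3 + 2 \cdot 4 = 3 + 8 = 11$)
$D{\left(M,6 \right)} F{\left(4 \right)} = 11 \cdot 5 = 55$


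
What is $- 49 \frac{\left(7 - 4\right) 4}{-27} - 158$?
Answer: $- \frac{1226}{9} \approx -136.22$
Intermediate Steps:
$- 49 \frac{\left(7 - 4\right) 4}{-27} - 158 = - 49 \cdot 3 \cdot 4 \left(- \frac{1}{27}\right) - 158 = - 49 \cdot 12 \left(- \frac{1}{27}\right) - 158 = \left(-49\right) \left(- \frac{4}{9}\right) - 158 = \frac{196}{9} - 158 = - \frac{1226}{9}$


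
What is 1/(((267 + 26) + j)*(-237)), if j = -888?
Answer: 1/141015 ≈ 7.0914e-6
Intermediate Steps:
1/(((267 + 26) + j)*(-237)) = 1/(((267 + 26) - 888)*(-237)) = -1/237/(293 - 888) = -1/237/(-595) = -1/595*(-1/237) = 1/141015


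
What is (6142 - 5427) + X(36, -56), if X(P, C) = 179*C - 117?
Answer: -9426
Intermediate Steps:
X(P, C) = -117 + 179*C
(6142 - 5427) + X(36, -56) = (6142 - 5427) + (-117 + 179*(-56)) = 715 + (-117 - 10024) = 715 - 10141 = -9426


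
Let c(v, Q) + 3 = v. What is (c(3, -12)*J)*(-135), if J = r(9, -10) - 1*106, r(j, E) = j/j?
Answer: 0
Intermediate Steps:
r(j, E) = 1
c(v, Q) = -3 + v
J = -105 (J = 1 - 1*106 = 1 - 106 = -105)
(c(3, -12)*J)*(-135) = ((-3 + 3)*(-105))*(-135) = (0*(-105))*(-135) = 0*(-135) = 0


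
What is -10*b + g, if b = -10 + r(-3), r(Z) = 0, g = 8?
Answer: 108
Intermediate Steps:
b = -10 (b = -10 + 0 = -10)
-10*b + g = -10*(-10) + 8 = 100 + 8 = 108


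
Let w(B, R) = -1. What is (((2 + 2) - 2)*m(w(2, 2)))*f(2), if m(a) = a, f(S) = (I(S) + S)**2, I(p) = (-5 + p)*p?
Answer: -32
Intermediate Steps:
I(p) = p*(-5 + p)
f(S) = (S + S*(-5 + S))**2 (f(S) = (S*(-5 + S) + S)**2 = (S + S*(-5 + S))**2)
(((2 + 2) - 2)*m(w(2, 2)))*f(2) = (((2 + 2) - 2)*(-1))*(2**2*(-4 + 2)**2) = ((4 - 2)*(-1))*(4*(-2)**2) = (2*(-1))*(4*4) = -2*16 = -32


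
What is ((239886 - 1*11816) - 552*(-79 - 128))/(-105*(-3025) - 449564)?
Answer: -342334/131939 ≈ -2.5946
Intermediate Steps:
((239886 - 1*11816) - 552*(-79 - 128))/(-105*(-3025) - 449564) = ((239886 - 11816) - 552*(-207))/(317625 - 449564) = (228070 + 114264)/(-131939) = 342334*(-1/131939) = -342334/131939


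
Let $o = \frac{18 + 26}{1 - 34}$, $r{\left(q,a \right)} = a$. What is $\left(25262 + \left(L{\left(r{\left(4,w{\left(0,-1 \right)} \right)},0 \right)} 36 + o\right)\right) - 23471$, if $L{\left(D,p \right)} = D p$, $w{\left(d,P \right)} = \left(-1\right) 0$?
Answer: $\frac{5369}{3} \approx 1789.7$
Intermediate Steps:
$w{\left(d,P \right)} = 0$
$o = - \frac{4}{3}$ ($o = \frac{44}{-33} = 44 \left(- \frac{1}{33}\right) = - \frac{4}{3} \approx -1.3333$)
$\left(25262 + \left(L{\left(r{\left(4,w{\left(0,-1 \right)} \right)},0 \right)} 36 + o\right)\right) - 23471 = \left(25262 - \left(\frac{4}{3} - 0 \cdot 0 \cdot 36\right)\right) - 23471 = \left(25262 + \left(0 \cdot 36 - \frac{4}{3}\right)\right) - 23471 = \left(25262 + \left(0 - \frac{4}{3}\right)\right) - 23471 = \left(25262 - \frac{4}{3}\right) - 23471 = \frac{75782}{3} - 23471 = \frac{5369}{3}$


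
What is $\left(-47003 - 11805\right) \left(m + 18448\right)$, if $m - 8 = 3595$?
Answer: $-1296775208$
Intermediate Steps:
$m = 3603$ ($m = 8 + 3595 = 3603$)
$\left(-47003 - 11805\right) \left(m + 18448\right) = \left(-47003 - 11805\right) \left(3603 + 18448\right) = \left(-58808\right) 22051 = -1296775208$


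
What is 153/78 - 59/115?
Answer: 4331/2990 ≈ 1.4485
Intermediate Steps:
153/78 - 59/115 = 153*(1/78) - 59*1/115 = 51/26 - 59/115 = 4331/2990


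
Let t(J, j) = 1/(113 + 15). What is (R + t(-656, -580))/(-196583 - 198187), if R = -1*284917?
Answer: 7293875/10106112 ≈ 0.72173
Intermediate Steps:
t(J, j) = 1/128
R = -284917
(R + t(-656, -580))/(-196583 - 198187) = (-284917 + 1/128)/(-196583 - 198187) = -36469375/128/(-394770) = -36469375/128*(-1/394770) = 7293875/10106112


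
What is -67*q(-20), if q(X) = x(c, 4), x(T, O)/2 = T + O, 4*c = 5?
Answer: -1407/2 ≈ -703.50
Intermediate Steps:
c = 5/4 (c = (¼)*5 = 5/4 ≈ 1.2500)
x(T, O) = 2*O + 2*T (x(T, O) = 2*(T + O) = 2*(O + T) = 2*O + 2*T)
q(X) = 21/2 (q(X) = 2*4 + 2*(5/4) = 8 + 5/2 = 21/2)
-67*q(-20) = -67*21/2 = -1407/2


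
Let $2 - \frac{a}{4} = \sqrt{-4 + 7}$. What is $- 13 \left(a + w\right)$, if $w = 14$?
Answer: $-286 + 52 \sqrt{3} \approx -195.93$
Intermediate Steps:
$a = 8 - 4 \sqrt{3}$ ($a = 8 - 4 \sqrt{-4 + 7} = 8 - 4 \sqrt{3} \approx 1.0718$)
$- 13 \left(a + w\right) = - 13 \left(\left(8 - 4 \sqrt{3}\right) + 14\right) = - 13 \left(22 - 4 \sqrt{3}\right) = -286 + 52 \sqrt{3}$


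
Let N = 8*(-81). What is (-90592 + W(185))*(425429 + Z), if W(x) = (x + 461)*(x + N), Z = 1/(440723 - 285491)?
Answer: -1838228814714715/11088 ≈ -1.6579e+11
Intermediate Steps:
Z = 1/155232 ≈ 6.4420e-6
N = -648
W(x) = (-648 + x)*(461 + x) (W(x) = (x + 461)*(x - 648) = (461 + x)*(-648 + x) = (-648 + x)*(461 + x))
(-90592 + W(185))*(425429 + Z) = (-90592 + (-298728 + 185² - 187*185))*(425429 + 1/155232) = (-90592 + (-298728 + 34225 - 34595))*(66040194529/155232) = (-90592 - 299098)*(66040194529/155232) = -389690*66040194529/155232 = -1838228814714715/11088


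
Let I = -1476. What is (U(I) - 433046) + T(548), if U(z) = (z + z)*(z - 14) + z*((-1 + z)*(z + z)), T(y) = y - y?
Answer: -6431548070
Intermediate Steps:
T(y) = 0
U(z) = 2*z*(-14 + z) + 2*z²*(-1 + z) (U(z) = (2*z)*(-14 + z) + z*((-1 + z)*(2*z)) = 2*z*(-14 + z) + z*(2*z*(-1 + z)) = 2*z*(-14 + z) + 2*z²*(-1 + z))
(U(I) - 433046) + T(548) = (2*(-1476)*(-14 + (-1476)²) - 433046) + 0 = (2*(-1476)*(-14 + 2178576) - 433046) + 0 = (2*(-1476)*2178562 - 433046) + 0 = (-6431115024 - 433046) + 0 = -6431548070 + 0 = -6431548070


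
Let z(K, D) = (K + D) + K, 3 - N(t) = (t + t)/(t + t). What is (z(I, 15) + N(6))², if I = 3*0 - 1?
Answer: 225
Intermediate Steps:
N(t) = 2 (N(t) = 3 - (t + t)/(t + t) = 3 - 2*t/(2*t) = 3 - 2*t*1/(2*t) = 3 - 1*1 = 3 - 1 = 2)
I = -1 (I = 0 - 1 = -1)
z(K, D) = D + 2*K (z(K, D) = (D + K) + K = D + 2*K)
(z(I, 15) + N(6))² = ((15 + 2*(-1)) + 2)² = ((15 - 2) + 2)² = (13 + 2)² = 15² = 225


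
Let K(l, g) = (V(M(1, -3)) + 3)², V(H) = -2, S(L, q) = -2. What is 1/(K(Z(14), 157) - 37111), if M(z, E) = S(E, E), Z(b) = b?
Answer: -1/37110 ≈ -2.6947e-5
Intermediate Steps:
M(z, E) = -2
K(l, g) = 1 (K(l, g) = (-2 + 3)² = 1² = 1)
1/(K(Z(14), 157) - 37111) = 1/(1 - 37111) = 1/(-37110) = -1/37110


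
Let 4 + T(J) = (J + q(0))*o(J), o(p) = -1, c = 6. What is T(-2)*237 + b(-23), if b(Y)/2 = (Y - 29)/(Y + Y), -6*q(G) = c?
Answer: -5399/23 ≈ -234.74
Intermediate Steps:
q(G) = -1 (q(G) = -1/6*6 = -1)
T(J) = -3 - J (T(J) = -4 + (J - 1)*(-1) = -4 + (-1 + J)*(-1) = -4 + (1 - J) = -3 - J)
b(Y) = (-29 + Y)/Y (b(Y) = 2*((Y - 29)/(Y + Y)) = 2*((-29 + Y)/((2*Y))) = 2*((-29 + Y)*(1/(2*Y))) = 2*((-29 + Y)/(2*Y)) = (-29 + Y)/Y)
T(-2)*237 + b(-23) = (-3 - 1*(-2))*237 + (-29 - 23)/(-23) = (-3 + 2)*237 - 1/23*(-52) = -1*237 + 52/23 = -237 + 52/23 = -5399/23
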